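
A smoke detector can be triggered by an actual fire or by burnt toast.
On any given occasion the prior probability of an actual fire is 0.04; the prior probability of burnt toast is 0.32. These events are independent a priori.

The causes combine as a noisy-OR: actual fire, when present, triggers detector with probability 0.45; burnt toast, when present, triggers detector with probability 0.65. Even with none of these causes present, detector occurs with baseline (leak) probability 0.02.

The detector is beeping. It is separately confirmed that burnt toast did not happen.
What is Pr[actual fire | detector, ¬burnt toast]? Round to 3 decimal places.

Pr[actual fire | detector, ¬burnt toast] ≈ 0.490

Under noisy-OR, P(detector | causes) = 1 − (1−0.02)·∏(1−qᵢ) over the active causes.
Numerator (weight on configurations with actual fire): 0.461×0.04 = 0.018440
Normalizer over all consistent configurations: 0.02×0.96 + 0.461×0.04 = 0.037640
Posterior = 0.018440 / 0.037640 ≈ 0.490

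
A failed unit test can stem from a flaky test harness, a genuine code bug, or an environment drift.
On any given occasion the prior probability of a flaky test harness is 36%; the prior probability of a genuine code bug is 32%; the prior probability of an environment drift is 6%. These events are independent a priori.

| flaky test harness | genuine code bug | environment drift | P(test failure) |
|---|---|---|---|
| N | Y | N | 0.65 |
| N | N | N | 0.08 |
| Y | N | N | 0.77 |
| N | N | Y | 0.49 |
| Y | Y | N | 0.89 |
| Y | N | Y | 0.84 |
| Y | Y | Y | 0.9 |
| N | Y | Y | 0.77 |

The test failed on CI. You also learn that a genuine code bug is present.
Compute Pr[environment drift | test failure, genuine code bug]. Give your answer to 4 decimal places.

For the numerator, keep only environment drift=true terms: 0.029568 + 0.019440 = 0.049008
Denominator P(test failure | genuine code bug): 0.65·0.64·0.94 + 0.77·0.64·0.06 + 0.89·0.36·0.94 + 0.9·0.36·0.06 = 0.741224
P(environment drift | test failure, genuine code bug) = 0.049008/0.741224 ≈ 0.0661

Pr[environment drift | test failure, genuine code bug] ≈ 0.0661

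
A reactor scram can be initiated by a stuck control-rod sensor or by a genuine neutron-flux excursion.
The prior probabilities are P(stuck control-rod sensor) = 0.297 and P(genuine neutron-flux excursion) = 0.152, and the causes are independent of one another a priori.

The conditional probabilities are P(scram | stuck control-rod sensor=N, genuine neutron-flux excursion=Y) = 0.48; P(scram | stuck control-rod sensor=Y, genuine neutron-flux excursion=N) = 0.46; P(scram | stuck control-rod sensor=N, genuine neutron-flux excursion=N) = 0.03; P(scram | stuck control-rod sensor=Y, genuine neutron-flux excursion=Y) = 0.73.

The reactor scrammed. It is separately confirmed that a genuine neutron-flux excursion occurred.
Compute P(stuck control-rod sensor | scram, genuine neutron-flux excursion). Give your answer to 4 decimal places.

P(scram | genuine neutron-flux excursion) = 0.48*0.703 + 0.73*0.297 = 0.337440 + 0.216810 = 0.554250
Restricting to configurations with stuck control-rod sensor present: 0.73*0.297 = 0.216810.
So P(stuck control-rod sensor | scram, genuine neutron-flux excursion) = 0.216810/0.554250 ≈ 0.3912.

P(stuck control-rod sensor | scram, genuine neutron-flux excursion) ≈ 0.3912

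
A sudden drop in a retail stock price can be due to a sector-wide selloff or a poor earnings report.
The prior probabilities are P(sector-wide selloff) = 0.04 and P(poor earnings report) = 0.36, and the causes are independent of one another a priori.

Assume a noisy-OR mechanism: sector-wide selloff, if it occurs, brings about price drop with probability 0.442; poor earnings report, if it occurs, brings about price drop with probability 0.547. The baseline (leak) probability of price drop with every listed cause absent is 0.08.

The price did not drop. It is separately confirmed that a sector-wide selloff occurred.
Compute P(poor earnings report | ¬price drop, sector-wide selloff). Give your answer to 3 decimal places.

Under noisy-OR, P(price drop | causes) = 1 − (1−0.08)·∏(1−qᵢ) over the active causes.
P(¬price drop | sector-wide selloff) = 0.51336*0.64 + 0.232552*0.36 = 0.328550 + 0.083719 = 0.412269
The poor earnings report-present share is 0.232552*0.36 = 0.083719.
P(poor earnings report | ¬price drop, sector-wide selloff) = 0.083719 / 0.412269 ≈ 0.203

P(poor earnings report | ¬price drop, sector-wide selloff) ≈ 0.203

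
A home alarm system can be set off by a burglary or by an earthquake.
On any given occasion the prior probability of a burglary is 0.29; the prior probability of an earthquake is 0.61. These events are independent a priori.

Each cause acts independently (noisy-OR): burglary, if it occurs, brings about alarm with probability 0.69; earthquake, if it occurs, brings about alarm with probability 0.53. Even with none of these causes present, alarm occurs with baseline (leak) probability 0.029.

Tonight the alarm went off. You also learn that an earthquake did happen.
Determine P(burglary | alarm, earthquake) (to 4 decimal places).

Under noisy-OR, P(alarm | causes) = 1 − (1−0.029)·∏(1−qᵢ) over the active causes.
Enumerate both values of burglary and weight by the priors:
  P(alarm | earthquake) = 0.54363×0.71 + 0.858525×0.29
        = 0.385977 + 0.248972 = 0.634949
The terms with burglary present sum to 0.248972, so
  P(burglary | alarm, earthquake) = 0.248972 / 0.634949 ≈ 0.3921

P(burglary | alarm, earthquake) ≈ 0.3921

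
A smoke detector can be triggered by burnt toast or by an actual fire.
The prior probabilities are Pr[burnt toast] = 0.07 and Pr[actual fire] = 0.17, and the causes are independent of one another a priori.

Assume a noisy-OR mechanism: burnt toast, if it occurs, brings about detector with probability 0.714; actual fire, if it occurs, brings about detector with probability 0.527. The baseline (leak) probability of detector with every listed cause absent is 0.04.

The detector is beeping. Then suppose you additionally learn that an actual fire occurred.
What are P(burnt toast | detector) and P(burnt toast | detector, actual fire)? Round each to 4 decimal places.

Under noisy-OR, P(detector | causes) = 1 − (1−0.04)·∏(1−qᵢ) over the active causes.
Numerator (weight on configurations with burnt toast): 0.042148 + 0.010355 = 0.052503
Normalizer over all consistent configurations: 0.04×0.93×0.83 + 0.54592×0.93×0.17 + 0.72544×0.07×0.83 + 0.870133×0.07×0.17 = 0.169689
Posterior = 0.052503 / 0.169689 ≈ 0.3094

With the extra evidence:
P(detector | actual fire) = 0.54592*0.93 + 0.870133*0.07 = 0.507706 + 0.060909 = 0.568615
Restricting to configurations with burnt toast present: 0.870133*0.07 = 0.060909.
P(burnt toast | detector, actual fire) = 0.060909 / 0.568615 ≈ 0.1071

P(burnt toast | detector) ≈ 0.3094; P(burnt toast | detector, actual fire) ≈ 0.1071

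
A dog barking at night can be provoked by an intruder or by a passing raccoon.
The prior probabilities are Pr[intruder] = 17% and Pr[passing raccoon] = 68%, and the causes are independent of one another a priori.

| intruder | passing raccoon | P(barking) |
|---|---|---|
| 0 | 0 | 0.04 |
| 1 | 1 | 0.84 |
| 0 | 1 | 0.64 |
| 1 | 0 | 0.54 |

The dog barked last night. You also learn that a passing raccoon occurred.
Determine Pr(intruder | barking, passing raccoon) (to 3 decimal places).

Pr(intruder | barking, passing raccoon) ≈ 0.212

P(barking | passing raccoon) = 0.64×0.83 + 0.84×0.17 = 0.531200 + 0.142800 = 0.674000
Of this, 0.142800 comes from 0.84×0.17 (the intruder=true cases).
Hence the posterior is 0.142800/0.674000 ≈ 0.212.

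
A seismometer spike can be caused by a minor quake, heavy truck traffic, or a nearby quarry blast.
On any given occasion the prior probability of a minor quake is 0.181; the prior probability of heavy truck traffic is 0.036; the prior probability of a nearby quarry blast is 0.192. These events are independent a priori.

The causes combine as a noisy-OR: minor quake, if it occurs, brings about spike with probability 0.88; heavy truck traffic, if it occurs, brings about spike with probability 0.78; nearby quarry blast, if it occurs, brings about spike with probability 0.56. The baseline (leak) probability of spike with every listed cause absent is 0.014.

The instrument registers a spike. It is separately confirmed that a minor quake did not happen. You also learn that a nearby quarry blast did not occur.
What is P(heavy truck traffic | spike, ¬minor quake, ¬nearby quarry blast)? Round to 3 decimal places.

Under noisy-OR, P(spike | causes) = 1 − (1−0.014)·∏(1−qᵢ) over the active causes.
By total probability over both values of heavy truck traffic:
  P(spike | ¬minor quake, ¬nearby quarry blast) = 0.014·0.964 + 0.78308·0.036
        = 0.013496 + 0.028191 = 0.041687
Keeping only the heavy truck traffic-present terms gives 0.028191, so
  P(heavy truck traffic | spike, ¬minor quake, ¬nearby quarry blast) = 0.028191 / 0.041687 ≈ 0.676

P(heavy truck traffic | spike, ¬minor quake, ¬nearby quarry blast) ≈ 0.676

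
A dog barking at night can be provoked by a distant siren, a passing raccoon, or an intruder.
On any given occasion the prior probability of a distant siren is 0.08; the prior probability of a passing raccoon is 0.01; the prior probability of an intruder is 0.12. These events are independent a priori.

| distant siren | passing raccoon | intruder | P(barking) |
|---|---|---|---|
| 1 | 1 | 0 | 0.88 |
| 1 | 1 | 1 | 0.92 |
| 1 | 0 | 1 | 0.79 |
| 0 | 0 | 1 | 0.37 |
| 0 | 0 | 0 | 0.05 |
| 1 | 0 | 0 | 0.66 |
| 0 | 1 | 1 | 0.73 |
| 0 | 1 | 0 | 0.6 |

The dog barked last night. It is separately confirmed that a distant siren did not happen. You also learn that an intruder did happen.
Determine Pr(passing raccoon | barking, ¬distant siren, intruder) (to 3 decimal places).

Pr(passing raccoon | barking, ¬distant siren, intruder) ≈ 0.020

P(barking | ¬distant siren, intruder) = 0.37×0.99 + 0.73×0.01 = 0.366300 + 0.007300 = 0.373600
The passing raccoon-present share is 0.73×0.01 = 0.007300.
P(passing raccoon | barking, ¬distant siren, intruder) = 0.007300 / 0.373600 ≈ 0.020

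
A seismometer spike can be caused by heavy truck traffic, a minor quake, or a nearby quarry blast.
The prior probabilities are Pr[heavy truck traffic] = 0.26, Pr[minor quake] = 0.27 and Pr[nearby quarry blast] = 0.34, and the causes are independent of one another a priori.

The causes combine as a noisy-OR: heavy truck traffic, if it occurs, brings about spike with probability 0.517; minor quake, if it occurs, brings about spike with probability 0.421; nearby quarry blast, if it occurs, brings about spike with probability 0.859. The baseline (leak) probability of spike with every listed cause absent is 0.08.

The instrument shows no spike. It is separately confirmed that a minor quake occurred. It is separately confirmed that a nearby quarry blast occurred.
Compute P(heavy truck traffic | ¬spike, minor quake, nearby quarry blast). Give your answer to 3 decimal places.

P(heavy truck traffic | ¬spike, minor quake, nearby quarry blast) ≈ 0.145

Under noisy-OR, P(spike | causes) = 1 − (1−0.08)·∏(1−qᵢ) over the active causes.
Numerator (weight on configurations with heavy truck traffic): 0.036277×0.26 = 0.009432
Denominator P(¬spike | minor quake, nearby quarry blast): 0.075108×0.74 + 0.036277×0.26 = 0.065012
Posterior = 0.009432 / 0.065012 ≈ 0.145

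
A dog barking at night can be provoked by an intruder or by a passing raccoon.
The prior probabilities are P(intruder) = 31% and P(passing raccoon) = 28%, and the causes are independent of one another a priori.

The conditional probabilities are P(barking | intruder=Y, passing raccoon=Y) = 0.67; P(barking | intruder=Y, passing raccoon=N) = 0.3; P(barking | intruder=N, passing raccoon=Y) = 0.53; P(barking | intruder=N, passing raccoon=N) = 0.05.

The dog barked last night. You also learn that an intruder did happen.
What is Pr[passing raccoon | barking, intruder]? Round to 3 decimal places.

P(barking | intruder) = 0.3*0.72 + 0.67*0.28 = 0.216000 + 0.187600 = 0.403600
Of this, 0.187600 comes from 0.67*0.28 (the passing raccoon=true cases).
So P(passing raccoon | barking, intruder) = 0.187600/0.403600 ≈ 0.465.

Pr[passing raccoon | barking, intruder] ≈ 0.465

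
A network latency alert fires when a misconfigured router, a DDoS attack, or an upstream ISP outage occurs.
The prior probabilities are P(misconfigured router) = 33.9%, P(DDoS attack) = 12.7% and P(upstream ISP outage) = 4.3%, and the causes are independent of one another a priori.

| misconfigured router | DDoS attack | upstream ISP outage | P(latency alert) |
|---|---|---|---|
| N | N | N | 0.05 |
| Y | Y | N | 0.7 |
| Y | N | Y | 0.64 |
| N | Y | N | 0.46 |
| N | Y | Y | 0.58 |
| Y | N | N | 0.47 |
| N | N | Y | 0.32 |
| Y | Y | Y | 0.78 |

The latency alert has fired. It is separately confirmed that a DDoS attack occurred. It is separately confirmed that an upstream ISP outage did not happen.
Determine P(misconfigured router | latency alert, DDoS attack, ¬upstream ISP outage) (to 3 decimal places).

P(misconfigured router | latency alert, DDoS attack, ¬upstream ISP outage) ≈ 0.438

Weight on misconfigured router=true, given the evidence: 0.7*0.339 = 0.237300
The normalizing constant is 0.46*0.661 + 0.7*0.339 = 0.541360
P(misconfigured router | latency alert, DDoS attack, ¬upstream ISP outage) = 0.237300/0.541360 ≈ 0.438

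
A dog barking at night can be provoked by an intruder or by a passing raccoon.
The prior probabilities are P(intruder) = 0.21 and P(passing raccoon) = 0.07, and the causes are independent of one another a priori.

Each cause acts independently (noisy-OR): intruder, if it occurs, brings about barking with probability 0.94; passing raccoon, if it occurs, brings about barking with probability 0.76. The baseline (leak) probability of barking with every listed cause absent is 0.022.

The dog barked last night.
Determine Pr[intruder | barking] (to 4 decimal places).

Under noisy-OR, P(barking | causes) = 1 − (1−0.022)·∏(1−qᵢ) over the active causes.
P(barking) = 0.022·0.79·0.93 + 0.76528·0.79·0.07 + 0.94132·0.21·0.93 + 0.985917·0.21·0.07 = 0.016163 + 0.042320 + 0.183840 + 0.014493 = 0.256816
Restricting to configurations with intruder present: 0.183840 + 0.014493 = 0.198333.
P(intruder | barking) = 0.198333 / 0.256816 ≈ 0.7723

Pr[intruder | barking] ≈ 0.7723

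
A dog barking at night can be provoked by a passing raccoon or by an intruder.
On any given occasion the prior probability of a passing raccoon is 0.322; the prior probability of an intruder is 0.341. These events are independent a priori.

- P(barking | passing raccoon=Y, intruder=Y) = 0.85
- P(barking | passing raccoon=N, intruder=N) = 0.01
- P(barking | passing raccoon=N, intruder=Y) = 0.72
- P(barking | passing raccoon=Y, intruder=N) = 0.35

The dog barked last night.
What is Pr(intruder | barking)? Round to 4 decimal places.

Pr(intruder | barking) ≈ 0.7674

Numerator (weight on configurations with intruder): 0.166463 + 0.093332 = 0.259795
Normalizer over all consistent configurations: 0.01*0.678*0.659 + 0.72*0.678*0.341 + 0.35*0.322*0.659 + 0.85*0.322*0.341 = 0.338532
Posterior = 0.259795 / 0.338532 ≈ 0.7674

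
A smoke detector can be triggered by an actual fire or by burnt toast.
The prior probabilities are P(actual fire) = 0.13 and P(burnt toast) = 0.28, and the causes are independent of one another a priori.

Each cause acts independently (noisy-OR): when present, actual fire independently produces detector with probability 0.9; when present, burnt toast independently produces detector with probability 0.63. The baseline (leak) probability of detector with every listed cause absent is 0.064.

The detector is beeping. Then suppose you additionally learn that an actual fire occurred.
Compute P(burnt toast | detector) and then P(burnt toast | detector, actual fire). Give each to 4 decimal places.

Under noisy-OR, P(detector | causes) = 1 − (1−0.064)·∏(1−qᵢ) over the active causes.
P(detector) = 0.064*0.87*0.72 + 0.65368*0.87*0.28 + 0.9064*0.13*0.72 + 0.965368*0.13*0.28 = 0.040090 + 0.159236 + 0.084839 + 0.035139 = 0.319304
Of this, 0.194375 comes from 0.159236 + 0.035139 (the burnt toast=true cases).
P(burnt toast | detector) = 0.194375 / 0.319304 ≈ 0.6087

Now condition on the additional information:
Weight on burnt toast=true, given the evidence: 0.965368*0.28 = 0.270303
The normalizing constant is 0.9064*0.72 + 0.965368*0.28 = 0.922911
Posterior = 0.270303 / 0.922911 ≈ 0.2929
— actual fire explains away the evidence for burnt toast.

P(burnt toast | detector) ≈ 0.6087; P(burnt toast | detector, actual fire) ≈ 0.2929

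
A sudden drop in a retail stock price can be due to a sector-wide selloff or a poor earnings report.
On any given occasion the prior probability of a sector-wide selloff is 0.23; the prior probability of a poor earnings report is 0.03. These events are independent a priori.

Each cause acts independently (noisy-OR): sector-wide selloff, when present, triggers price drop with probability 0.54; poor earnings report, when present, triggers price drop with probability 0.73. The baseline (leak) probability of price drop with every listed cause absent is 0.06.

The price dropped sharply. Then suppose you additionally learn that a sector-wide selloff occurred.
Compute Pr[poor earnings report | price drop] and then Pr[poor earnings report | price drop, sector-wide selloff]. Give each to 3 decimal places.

Under noisy-OR, P(price drop | causes) = 1 − (1−0.06)·∏(1−qᵢ) over the active causes.
Enumerate the 4 (sector-wide selloff, poor earnings report) configurations and weight by the priors:
  P(price drop) = 0.06·0.77·0.97 + 0.7462·0.77·0.03 + 0.5676·0.23·0.97 + 0.883252·0.23·0.03
        = 0.044814 + 0.017237 + 0.126632 + 0.006094 = 0.194777
Configurations with poor earnings report contribute 0.023331, so
  P(poor earnings report | price drop) = 0.023331 / 0.194777 ≈ 0.120

With the extra evidence:
Weight on poor earnings report=true, given the evidence: 0.883252·0.03 = 0.026498
Denominator P(price drop | sector-wide selloff): 0.5676·0.97 + 0.883252·0.03 = 0.577070
Posterior = 0.026498 / 0.577070 ≈ 0.046

Pr[poor earnings report | price drop] ≈ 0.120; Pr[poor earnings report | price drop, sector-wide selloff] ≈ 0.046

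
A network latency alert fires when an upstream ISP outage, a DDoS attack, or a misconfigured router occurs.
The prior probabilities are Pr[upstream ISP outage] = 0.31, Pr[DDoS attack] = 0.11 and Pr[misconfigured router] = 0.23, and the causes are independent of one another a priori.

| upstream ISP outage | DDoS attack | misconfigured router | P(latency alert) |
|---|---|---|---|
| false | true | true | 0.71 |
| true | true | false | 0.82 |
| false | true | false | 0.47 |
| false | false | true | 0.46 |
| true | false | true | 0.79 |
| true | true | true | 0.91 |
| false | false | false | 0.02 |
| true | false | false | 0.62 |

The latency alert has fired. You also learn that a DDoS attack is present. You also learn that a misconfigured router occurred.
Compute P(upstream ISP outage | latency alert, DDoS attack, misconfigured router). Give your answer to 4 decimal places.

Sum P(latency alert|·) weighted by the priors over both values of upstream ISP outage:
  P(latency alert | DDoS attack, misconfigured router) = 0.71×0.69 + 0.91×0.31
        = 0.489900 + 0.282100 = 0.772000
Configurations with upstream ISP outage contribute 0.282100, so
  P(upstream ISP outage | latency alert, DDoS attack, misconfigured router) = 0.282100 / 0.772000 ≈ 0.3654

P(upstream ISP outage | latency alert, DDoS attack, misconfigured router) ≈ 0.3654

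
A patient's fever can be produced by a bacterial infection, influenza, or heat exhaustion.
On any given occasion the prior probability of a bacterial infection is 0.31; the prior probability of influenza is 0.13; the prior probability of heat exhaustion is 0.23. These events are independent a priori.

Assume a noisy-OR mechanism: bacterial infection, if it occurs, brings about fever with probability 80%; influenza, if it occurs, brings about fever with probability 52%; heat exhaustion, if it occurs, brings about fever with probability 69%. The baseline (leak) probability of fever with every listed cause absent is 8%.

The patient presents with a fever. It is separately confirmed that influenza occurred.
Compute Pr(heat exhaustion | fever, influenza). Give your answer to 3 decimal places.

Under noisy-OR, P(fever | causes) = 1 − (1−0.08)·∏(1−qᵢ) over the active causes.
Sum P(fever|·) weighted by the priors over the 4 (bacterial infection, heat exhaustion) configurations:
  P(fever | influenza) = 0.5584*0.69*0.77 + 0.863104*0.69*0.23 + 0.91168*0.31*0.77 + 0.972621*0.31*0.23
        = 0.296678 + 0.136975 + 0.217618 + 0.069348 = 0.720619
Configurations with heat exhaustion contribute 0.206323, so
  P(heat exhaustion | fever, influenza) = 0.206323 / 0.720619 ≈ 0.286

Pr(heat exhaustion | fever, influenza) ≈ 0.286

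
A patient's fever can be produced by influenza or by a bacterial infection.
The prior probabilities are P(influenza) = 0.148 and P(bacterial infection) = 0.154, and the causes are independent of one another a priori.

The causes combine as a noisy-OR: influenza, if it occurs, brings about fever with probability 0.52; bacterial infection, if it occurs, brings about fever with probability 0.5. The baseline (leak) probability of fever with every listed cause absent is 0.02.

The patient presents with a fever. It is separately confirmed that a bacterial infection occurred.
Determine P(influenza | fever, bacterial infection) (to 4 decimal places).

P(influenza | fever, bacterial infection) ≈ 0.2067

Under noisy-OR, P(fever | causes) = 1 − (1−0.02)·∏(1−qᵢ) over the active causes.
Weight on influenza=true, given the evidence: 0.7648×0.148 = 0.113190
Denominator P(fever | bacterial infection): 0.51×0.852 + 0.7648×0.148 = 0.547710
Posterior = 0.113190 / 0.547710 ≈ 0.2067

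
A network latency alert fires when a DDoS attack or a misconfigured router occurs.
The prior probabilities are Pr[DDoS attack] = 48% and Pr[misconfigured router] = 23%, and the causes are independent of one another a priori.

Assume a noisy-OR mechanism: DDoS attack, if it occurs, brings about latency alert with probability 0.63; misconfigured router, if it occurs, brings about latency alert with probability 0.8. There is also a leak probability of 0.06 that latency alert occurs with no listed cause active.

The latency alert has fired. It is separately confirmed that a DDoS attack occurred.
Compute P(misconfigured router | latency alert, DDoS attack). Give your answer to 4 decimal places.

P(misconfigured router | latency alert, DDoS attack) ≈ 0.2988

Under noisy-OR, P(latency alert | causes) = 1 − (1−0.06)·∏(1−qᵢ) over the active causes.
P(latency alert | DDoS attack) = 0.6522*0.77 + 0.93044*0.23 = 0.502194 + 0.214001 = 0.716195
The misconfigured router-present share is 0.93044*0.23 = 0.214001.
So P(misconfigured router | latency alert, DDoS attack) = 0.214001/0.716195 ≈ 0.2988.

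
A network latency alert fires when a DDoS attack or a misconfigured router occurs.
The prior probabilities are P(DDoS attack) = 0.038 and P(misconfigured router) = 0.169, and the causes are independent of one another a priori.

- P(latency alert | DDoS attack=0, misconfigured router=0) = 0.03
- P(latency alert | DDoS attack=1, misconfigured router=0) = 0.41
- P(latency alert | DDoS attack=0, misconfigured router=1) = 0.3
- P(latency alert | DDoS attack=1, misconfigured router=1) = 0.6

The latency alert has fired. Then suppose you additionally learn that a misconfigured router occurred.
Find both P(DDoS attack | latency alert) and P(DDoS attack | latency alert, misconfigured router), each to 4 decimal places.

By total probability over the 4 (DDoS attack, misconfigured router) configurations:
  P(latency alert) = 0.03×0.962×0.831 + 0.3×0.962×0.169 + 0.41×0.038×0.831 + 0.6×0.038×0.169
        = 0.023983 + 0.048773 + 0.012947 + 0.003853 = 0.089556
Keeping only the DDoS attack-present terms gives 0.016800, so
  P(DDoS attack | latency alert) = 0.016800 / 0.089556 ≈ 0.1876

Now also conditioning on misconfigured router=true:
For the numerator, keep only DDoS attack=true terms: 0.6*0.038 = 0.022800
The normalizing constant is 0.3*0.962 + 0.6*0.038 = 0.311400
Posterior = 0.022800 / 0.311400 ≈ 0.0732
Conditioning on misconfigured router lowers the posterior on DDoS attack: the classic explaining-away effect in a common-effect structure.

P(DDoS attack | latency alert) ≈ 0.1876; P(DDoS attack | latency alert, misconfigured router) ≈ 0.0732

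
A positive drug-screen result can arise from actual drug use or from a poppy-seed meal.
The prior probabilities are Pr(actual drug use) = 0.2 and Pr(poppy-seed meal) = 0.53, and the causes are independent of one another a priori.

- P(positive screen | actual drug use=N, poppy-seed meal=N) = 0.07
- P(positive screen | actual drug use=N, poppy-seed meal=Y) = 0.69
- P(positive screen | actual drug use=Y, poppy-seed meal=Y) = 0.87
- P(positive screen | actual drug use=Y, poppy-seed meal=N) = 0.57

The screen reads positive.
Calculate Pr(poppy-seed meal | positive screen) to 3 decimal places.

Pr(poppy-seed meal | positive screen) ≈ 0.828

P(positive screen) = 0.07*0.8*0.47 + 0.69*0.8*0.53 + 0.57*0.2*0.47 + 0.87*0.2*0.53 = 0.026320 + 0.292560 + 0.053580 + 0.092220 = 0.464680
Restricting to configurations with poppy-seed meal present: 0.292560 + 0.092220 = 0.384780.
Hence the posterior is 0.384780/0.464680 ≈ 0.828.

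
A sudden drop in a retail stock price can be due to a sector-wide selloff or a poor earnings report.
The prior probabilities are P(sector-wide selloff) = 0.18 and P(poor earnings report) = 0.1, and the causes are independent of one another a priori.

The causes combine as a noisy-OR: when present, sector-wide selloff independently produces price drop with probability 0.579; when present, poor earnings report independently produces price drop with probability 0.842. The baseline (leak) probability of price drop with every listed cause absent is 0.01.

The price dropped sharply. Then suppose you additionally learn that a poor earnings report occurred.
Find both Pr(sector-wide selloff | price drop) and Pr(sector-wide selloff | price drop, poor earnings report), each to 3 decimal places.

Under noisy-OR, P(price drop | causes) = 1 − (1−0.01)·∏(1−qᵢ) over the active causes.
Numerator (weight on configurations with sector-wide selloff): 0.094480 + 0.016815 = 0.111295
Normalizer over all consistent configurations: 0.01*0.82*0.9 + 0.84358*0.82*0.1 + 0.58321*0.18*0.9 + 0.934147*0.18*0.1 = 0.187849
Posterior = 0.111295 / 0.187849 ≈ 0.592

Now also conditioning on poor earnings report=true:
Enumerate both values of sector-wide selloff and weight by the priors:
  P(price drop | poor earnings report) = 0.84358*0.82 + 0.934147*0.18
        = 0.691736 + 0.168146 = 0.859882
Keeping only the sector-wide selloff-present terms gives 0.168146, so
  P(sector-wide selloff | price drop, poor earnings report) = 0.168146 / 0.859882 ≈ 0.196
— poor earnings report explains away the evidence for sector-wide selloff.

Pr(sector-wide selloff | price drop) ≈ 0.592; Pr(sector-wide selloff | price drop, poor earnings report) ≈ 0.196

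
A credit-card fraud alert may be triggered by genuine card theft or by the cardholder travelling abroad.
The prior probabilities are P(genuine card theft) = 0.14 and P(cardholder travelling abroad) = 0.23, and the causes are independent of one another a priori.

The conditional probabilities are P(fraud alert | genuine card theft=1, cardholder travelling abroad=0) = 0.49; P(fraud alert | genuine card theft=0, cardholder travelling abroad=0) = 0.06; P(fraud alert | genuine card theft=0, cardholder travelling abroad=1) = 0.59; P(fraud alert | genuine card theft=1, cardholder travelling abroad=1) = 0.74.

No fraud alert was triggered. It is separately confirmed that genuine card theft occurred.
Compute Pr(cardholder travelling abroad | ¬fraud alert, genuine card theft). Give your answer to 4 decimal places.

Pr(cardholder travelling abroad | ¬fraud alert, genuine card theft) ≈ 0.1322

For the numerator, keep only cardholder travelling abroad=true terms: 0.26*0.23 = 0.059800
Denominator P(¬fraud alert | genuine card theft): 0.51*0.77 + 0.26*0.23 = 0.452500
P(cardholder travelling abroad | ¬fraud alert, genuine card theft) = 0.059800/0.452500 ≈ 0.1322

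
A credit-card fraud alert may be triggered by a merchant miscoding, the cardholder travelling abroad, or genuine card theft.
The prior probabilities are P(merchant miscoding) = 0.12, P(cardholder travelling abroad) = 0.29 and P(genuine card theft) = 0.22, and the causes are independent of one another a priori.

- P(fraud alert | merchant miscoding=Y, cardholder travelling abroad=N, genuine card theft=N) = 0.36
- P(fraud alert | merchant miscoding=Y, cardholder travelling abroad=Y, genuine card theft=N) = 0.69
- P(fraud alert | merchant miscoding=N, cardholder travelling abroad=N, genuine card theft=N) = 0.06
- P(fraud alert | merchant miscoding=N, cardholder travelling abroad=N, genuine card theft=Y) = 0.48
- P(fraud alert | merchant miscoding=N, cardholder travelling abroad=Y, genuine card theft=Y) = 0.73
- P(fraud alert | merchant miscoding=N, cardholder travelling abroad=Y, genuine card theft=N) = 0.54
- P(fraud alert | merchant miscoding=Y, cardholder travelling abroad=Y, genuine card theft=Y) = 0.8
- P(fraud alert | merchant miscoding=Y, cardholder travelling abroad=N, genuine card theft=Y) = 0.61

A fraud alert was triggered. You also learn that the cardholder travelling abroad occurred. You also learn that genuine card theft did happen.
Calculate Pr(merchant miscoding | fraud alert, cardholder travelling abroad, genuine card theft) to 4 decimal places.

P(fraud alert | cardholder travelling abroad, genuine card theft) = 0.73·0.88 + 0.8·0.12 = 0.642400 + 0.096000 = 0.738400
Restricting to configurations with merchant miscoding present: 0.8·0.12 = 0.096000.
P(merchant miscoding | fraud alert, cardholder travelling abroad, genuine card theft) = 0.096000 / 0.738400 ≈ 0.1300

Pr(merchant miscoding | fraud alert, cardholder travelling abroad, genuine card theft) ≈ 0.1300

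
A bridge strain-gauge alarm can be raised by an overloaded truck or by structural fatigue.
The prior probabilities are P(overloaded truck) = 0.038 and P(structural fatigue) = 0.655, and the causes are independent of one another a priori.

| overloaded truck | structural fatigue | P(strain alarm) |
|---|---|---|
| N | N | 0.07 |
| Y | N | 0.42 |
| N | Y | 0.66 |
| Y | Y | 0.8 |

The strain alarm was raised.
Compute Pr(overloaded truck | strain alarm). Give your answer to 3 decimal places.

By total probability over the 4 (overloaded truck, structural fatigue) configurations:
  P(strain alarm) = 0.07*0.962*0.345 + 0.66*0.962*0.655 + 0.42*0.038*0.345 + 0.8*0.038*0.655
        = 0.023232 + 0.415873 + 0.005506 + 0.019912 = 0.464523
The terms with overloaded truck present sum to 0.025418, so
  P(overloaded truck | strain alarm) = 0.025418 / 0.464523 ≈ 0.055

Pr(overloaded truck | strain alarm) ≈ 0.055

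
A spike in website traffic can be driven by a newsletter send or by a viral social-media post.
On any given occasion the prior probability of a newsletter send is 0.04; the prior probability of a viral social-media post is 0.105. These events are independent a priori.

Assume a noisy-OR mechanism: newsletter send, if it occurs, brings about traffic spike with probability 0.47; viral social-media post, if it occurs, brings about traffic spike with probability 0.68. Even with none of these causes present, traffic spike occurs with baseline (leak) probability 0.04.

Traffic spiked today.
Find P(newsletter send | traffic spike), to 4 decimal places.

P(newsletter send | traffic spike) ≈ 0.1684

Under noisy-OR, P(traffic spike | causes) = 1 − (1−0.04)·∏(1−qᵢ) over the active causes.
Sum P(traffic spike|·) weighted by the priors over the 4 (newsletter send, viral social-media post) configurations:
  P(traffic spike) = 0.04×0.96×0.895 + 0.6928×0.96×0.105 + 0.4912×0.04×0.895 + 0.837184×0.04×0.105
        = 0.034368 + 0.069834 + 0.017585 + 0.003516 = 0.125303
Keeping only the newsletter send-present terms gives 0.021101, so
  P(newsletter send | traffic spike) = 0.021101 / 0.125303 ≈ 0.1684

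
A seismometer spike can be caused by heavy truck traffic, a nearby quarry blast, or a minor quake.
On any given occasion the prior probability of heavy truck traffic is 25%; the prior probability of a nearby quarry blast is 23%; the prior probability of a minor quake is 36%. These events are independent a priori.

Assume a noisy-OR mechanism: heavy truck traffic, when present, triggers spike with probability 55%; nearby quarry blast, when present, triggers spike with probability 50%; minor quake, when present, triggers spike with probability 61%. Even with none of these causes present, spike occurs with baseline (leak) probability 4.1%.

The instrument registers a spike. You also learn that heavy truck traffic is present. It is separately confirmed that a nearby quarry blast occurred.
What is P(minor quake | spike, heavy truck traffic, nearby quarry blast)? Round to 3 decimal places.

P(minor quake | spike, heavy truck traffic, nearby quarry blast) ≈ 0.396

Under noisy-OR, P(spike | causes) = 1 − (1−0.041)·∏(1−qᵢ) over the active causes.
Enumerate both values of minor quake and weight by the priors:
  P(spike | heavy truck traffic, nearby quarry blast) = 0.784225×0.64 + 0.915848×0.36
        = 0.501904 + 0.329705 = 0.831609
Keeping only the minor quake-present terms gives 0.329705, so
  P(minor quake | spike, heavy truck traffic, nearby quarry blast) = 0.329705 / 0.831609 ≈ 0.396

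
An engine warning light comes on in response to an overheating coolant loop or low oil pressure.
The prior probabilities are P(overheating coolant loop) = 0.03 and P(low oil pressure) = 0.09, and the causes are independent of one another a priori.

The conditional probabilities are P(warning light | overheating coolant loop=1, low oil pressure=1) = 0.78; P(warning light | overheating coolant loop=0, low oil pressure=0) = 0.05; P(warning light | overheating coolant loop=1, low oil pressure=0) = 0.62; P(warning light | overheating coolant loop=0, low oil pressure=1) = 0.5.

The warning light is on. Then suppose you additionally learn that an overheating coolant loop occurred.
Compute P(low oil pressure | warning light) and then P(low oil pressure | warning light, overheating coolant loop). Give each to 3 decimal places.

By total probability over the 4 (overheating coolant loop, low oil pressure) configurations:
  P(warning light) = 0.05×0.97×0.91 + 0.5×0.97×0.09 + 0.62×0.03×0.91 + 0.78×0.03×0.09
        = 0.044135 + 0.043650 + 0.016926 + 0.002106 = 0.106817
The terms with low oil pressure present sum to 0.045756, so
  P(low oil pressure | warning light) = 0.045756 / 0.106817 ≈ 0.428

Now also conditioning on overheating coolant loop=true:
Weight on low oil pressure=true, given the evidence: 0.78·0.09 = 0.070200
Normalizer over all consistent configurations: 0.62·0.91 + 0.78·0.09 = 0.634400
Posterior = 0.070200 / 0.634400 ≈ 0.111
Conditioning on overheating coolant loop lowers the posterior on low oil pressure: the classic explaining-away effect in a common-effect structure.

P(low oil pressure | warning light) ≈ 0.428; P(low oil pressure | warning light, overheating coolant loop) ≈ 0.111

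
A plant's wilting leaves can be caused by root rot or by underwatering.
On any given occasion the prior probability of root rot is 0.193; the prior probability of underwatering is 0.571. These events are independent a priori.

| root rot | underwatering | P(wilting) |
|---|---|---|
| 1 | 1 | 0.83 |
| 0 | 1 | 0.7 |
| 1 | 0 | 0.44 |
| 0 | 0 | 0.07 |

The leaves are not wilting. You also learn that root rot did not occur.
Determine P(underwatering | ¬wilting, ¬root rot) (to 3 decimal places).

Enumerate both values of underwatering and weight by the priors:
  P(¬wilting | ¬root rot) = 0.93·0.429 + 0.3·0.571
        = 0.398970 + 0.171300 = 0.570270
Configurations with underwatering contribute 0.171300, so
  P(underwatering | ¬wilting, ¬root rot) = 0.171300 / 0.570270 ≈ 0.300

P(underwatering | ¬wilting, ¬root rot) ≈ 0.300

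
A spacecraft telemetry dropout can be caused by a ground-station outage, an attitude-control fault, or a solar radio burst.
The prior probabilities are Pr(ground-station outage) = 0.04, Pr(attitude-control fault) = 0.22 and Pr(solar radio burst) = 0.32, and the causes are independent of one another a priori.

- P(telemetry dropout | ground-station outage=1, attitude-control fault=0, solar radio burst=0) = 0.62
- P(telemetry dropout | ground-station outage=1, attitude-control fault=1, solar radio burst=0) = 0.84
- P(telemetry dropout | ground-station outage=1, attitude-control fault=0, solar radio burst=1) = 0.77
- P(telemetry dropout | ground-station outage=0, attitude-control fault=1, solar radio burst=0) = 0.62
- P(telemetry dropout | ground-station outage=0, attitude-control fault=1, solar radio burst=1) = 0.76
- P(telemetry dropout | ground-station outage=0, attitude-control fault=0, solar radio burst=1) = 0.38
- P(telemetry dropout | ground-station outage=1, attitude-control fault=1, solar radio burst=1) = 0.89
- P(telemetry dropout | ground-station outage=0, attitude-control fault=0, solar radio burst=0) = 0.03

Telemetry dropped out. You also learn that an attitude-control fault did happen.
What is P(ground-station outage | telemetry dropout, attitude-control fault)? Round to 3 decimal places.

P(telemetry dropout | attitude-control fault) = 0.62·0.96·0.68 + 0.76·0.96·0.32 + 0.84·0.04·0.68 + 0.89·0.04·0.32 = 0.404736 + 0.233472 + 0.022848 + 0.011392 = 0.672448
Of this, 0.034240 comes from 0.022848 + 0.011392 (the ground-station outage=true cases).
Hence the posterior is 0.034240/0.672448 ≈ 0.051.

P(ground-station outage | telemetry dropout, attitude-control fault) ≈ 0.051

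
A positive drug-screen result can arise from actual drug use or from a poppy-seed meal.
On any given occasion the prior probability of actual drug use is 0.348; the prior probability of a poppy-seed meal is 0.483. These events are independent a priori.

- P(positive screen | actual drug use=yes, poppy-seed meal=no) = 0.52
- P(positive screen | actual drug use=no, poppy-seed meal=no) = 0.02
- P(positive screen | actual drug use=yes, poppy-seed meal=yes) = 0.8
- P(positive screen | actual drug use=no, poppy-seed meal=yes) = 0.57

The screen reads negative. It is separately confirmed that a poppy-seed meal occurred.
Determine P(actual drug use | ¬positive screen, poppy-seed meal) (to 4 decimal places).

P(actual drug use | ¬positive screen, poppy-seed meal) ≈ 0.1989

P(¬positive screen | poppy-seed meal) = 0.43·0.652 + 0.2·0.348 = 0.280360 + 0.069600 = 0.349960
The actual drug use-present share is 0.2·0.348 = 0.069600.
So P(actual drug use | ¬positive screen, poppy-seed meal) = 0.069600/0.349960 ≈ 0.1989.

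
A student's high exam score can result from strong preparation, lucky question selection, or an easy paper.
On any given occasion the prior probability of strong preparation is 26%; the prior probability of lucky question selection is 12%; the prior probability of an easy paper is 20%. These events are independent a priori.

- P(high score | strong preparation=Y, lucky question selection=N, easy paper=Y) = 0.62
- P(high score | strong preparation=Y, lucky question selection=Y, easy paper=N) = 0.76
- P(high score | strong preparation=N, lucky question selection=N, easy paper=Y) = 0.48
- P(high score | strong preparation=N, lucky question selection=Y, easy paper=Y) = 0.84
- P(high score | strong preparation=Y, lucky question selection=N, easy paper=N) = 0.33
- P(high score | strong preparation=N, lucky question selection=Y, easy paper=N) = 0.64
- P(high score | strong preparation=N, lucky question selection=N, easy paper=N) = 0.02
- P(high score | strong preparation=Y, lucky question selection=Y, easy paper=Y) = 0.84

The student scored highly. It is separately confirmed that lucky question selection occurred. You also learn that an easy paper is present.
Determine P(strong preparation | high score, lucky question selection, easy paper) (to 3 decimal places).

Enumerate both values of strong preparation and weight by the priors:
  P(high score | lucky question selection, easy paper) = 0.84·0.74 + 0.84·0.26
        = 0.621600 + 0.218400 = 0.840000
Keeping only the strong preparation-present terms gives 0.218400, so
  P(strong preparation | high score, lucky question selection, easy paper) = 0.218400 / 0.840000 ≈ 0.260

P(strong preparation | high score, lucky question selection, easy paper) ≈ 0.260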